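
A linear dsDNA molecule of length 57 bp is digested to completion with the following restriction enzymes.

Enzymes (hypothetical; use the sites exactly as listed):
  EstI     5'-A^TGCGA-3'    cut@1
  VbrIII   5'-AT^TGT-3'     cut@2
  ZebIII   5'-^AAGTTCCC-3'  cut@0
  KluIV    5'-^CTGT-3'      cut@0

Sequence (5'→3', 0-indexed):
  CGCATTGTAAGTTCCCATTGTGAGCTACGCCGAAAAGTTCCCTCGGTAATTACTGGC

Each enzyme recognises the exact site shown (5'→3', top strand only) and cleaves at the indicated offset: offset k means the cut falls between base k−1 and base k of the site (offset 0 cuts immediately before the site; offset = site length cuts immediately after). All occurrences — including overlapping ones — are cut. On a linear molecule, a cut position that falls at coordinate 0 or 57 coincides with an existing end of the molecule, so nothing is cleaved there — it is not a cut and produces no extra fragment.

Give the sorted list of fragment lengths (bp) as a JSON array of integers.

[3,5,10,16,23]

Scan for sites:
  EstI (ATGCGA, off=1): no sites
  VbrIII (ATTGT, off=2): starts [3, 16] → cuts [5, 18]
  ZebIII (AAGTTCCC, off=0): starts [8, 34] → cuts [8, 34]
  KluIV (CTGT, off=0): no sites

Pooled cuts: [5, 8, 18, 34]

Fragments:
  [0,5): 5 bp
  [5,8): 3 bp
  [8,18): 10 bp
  [18,34): 16 bp
  [34,57): 23 bp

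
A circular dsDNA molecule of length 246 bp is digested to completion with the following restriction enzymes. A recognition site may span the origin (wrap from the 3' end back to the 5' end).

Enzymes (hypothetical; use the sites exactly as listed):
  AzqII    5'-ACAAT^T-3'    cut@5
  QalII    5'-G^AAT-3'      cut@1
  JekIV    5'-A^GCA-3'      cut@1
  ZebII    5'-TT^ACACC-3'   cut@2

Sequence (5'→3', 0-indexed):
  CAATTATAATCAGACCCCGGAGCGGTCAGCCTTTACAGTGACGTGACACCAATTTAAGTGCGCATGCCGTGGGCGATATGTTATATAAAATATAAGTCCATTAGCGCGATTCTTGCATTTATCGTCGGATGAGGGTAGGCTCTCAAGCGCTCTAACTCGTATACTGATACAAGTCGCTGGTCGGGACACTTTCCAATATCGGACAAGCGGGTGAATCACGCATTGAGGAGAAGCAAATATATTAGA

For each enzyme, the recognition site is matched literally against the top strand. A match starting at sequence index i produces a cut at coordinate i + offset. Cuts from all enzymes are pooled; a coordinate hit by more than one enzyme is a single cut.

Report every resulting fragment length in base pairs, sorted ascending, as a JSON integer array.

[18,19,209]

Per-enzyme occurrences:
  AzqII ACAATT/5: at [245] ⇒ [4]
  QalII GAAT/1: at [212] ⇒ [213]
  JekIV AGCA/1: at [231] ⇒ [232]
  ZebII (TTACACC, off=2): no sites

All cut coordinates (distinct, sorted): [4, 213, 232]

Fragment lengths:
  4→213: 209 bp
  213→232: 19 bp
  232→4 (wrap): 246-232+4 = 18 bp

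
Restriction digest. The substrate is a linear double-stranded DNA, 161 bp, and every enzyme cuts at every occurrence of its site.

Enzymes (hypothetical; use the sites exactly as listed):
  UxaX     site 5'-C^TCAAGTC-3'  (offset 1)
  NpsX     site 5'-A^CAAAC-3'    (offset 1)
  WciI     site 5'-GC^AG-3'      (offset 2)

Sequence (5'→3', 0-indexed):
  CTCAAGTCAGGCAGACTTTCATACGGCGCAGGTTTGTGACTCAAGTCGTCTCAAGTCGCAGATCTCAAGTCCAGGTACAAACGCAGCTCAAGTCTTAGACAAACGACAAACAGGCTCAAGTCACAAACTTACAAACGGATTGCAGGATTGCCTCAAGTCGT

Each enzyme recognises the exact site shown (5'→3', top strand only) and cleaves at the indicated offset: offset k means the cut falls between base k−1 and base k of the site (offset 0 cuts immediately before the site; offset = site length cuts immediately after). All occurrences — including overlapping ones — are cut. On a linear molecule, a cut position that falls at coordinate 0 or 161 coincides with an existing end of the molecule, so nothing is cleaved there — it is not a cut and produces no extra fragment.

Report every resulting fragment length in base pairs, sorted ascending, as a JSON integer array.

[1,3,5,7,7,8,8,9,9,9,9,10,11,11,12,12,13,17]

Per-enzyme occurrences:
  UxaX CTCAAGTC/1: at [0, 39, 49, 63, 86, 114, 151] ⇒ [1, 40, 50, 64, 87, 115, 152]
  NpsX ACAAAC/1: at [76, 98, 105, 122, 130] ⇒ [77, 99, 106, 123, 131]
  WciI GCAG/2: at [10, 27, 57, 82, 141] ⇒ [12, 29, 59, 84, 143]

Pooled cuts: [1, 12, 29, 40, 50, 59, 64, 77, 84, 87, 99, 106, 115, 123, 131, 143, 152]

Fragments:
  [0,1): 1 bp
  [1,12): 11 bp
  [12,29): 17 bp
  [29,40): 11 bp
  [40,50): 10 bp
  [50,59): 9 bp
  [59,64): 5 bp
  [64,77): 13 bp
  [77,84): 7 bp
  [84,87): 3 bp
  [87,99): 12 bp
  [99,106): 7 bp
  [106,115): 9 bp
  [115,123): 8 bp
  [123,131): 8 bp
  [131,143): 12 bp
  [143,152): 9 bp
  [152,161): 9 bp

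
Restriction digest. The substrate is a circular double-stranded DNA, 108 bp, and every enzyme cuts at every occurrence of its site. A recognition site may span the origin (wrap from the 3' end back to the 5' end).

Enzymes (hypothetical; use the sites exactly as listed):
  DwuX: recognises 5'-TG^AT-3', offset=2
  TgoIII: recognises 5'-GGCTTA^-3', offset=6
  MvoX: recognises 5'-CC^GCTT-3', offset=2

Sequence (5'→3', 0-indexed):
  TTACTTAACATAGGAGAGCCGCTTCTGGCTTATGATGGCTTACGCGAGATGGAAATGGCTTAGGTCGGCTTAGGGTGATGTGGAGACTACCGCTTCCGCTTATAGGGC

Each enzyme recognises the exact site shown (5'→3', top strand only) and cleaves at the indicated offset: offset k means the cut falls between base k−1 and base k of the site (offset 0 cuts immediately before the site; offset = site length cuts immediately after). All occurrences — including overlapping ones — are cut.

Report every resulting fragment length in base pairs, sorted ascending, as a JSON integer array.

Scan for sites:
  DwuX (TGAT, off=2): starts [32, 75] → cuts [34, 77]
  TgoIII (GGCTTA, off=6): starts [26, 36, 56, 66, 105] → cuts [3, 32, 42, 62, 72]
  MvoX (CCGCTT, off=2): starts [18, 89, 95] → cuts [20, 91, 97]

All cut coordinates (distinct, sorted): [3, 20, 32, 34, 42, 62, 72, 77, 91, 97]

Fragment lengths:
  3→20: 17 bp
  20→32: 12 bp
  32→34: 2 bp
  34→42: 8 bp
  42→62: 20 bp
  62→72: 10 bp
  72→77: 5 bp
  77→91: 14 bp
  91→97: 6 bp
  97→3 (wrap): 108-97+3 = 14 bp

[2,5,6,8,10,12,14,14,17,20]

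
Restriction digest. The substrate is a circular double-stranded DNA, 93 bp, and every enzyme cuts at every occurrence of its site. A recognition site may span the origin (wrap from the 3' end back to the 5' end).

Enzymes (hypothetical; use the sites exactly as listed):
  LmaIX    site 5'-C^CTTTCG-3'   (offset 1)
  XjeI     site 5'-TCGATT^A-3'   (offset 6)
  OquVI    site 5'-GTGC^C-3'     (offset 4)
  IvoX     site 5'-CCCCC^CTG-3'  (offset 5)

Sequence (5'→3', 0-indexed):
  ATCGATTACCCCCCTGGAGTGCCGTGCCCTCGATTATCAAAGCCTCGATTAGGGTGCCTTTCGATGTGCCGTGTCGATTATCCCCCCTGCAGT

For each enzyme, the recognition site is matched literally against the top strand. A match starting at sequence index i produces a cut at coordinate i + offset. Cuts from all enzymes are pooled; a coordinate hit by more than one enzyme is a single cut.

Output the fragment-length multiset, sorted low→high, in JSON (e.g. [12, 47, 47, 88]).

Scan for sites:
  LmaIX CCTTTCG/1: at [56] ⇒ [57]
  XjeI TCGATTA/6: at [1, 29, 44, 73] ⇒ [7, 35, 50, 79]
  OquVI GTGCC/4: at [18, 23, 53, 65] ⇒ [22, 27, 57, 69]
  IvoX CCCCCCTG/5: at [8, 81] ⇒ [13, 86]

All cut coordinates (distinct, sorted): [7, 13, 22, 27, 35, 50, 57, 69, 79, 86]

Fragments:
  7→13: 6 bp
  13→22: 9 bp
  22→27: 5 bp
  27→35: 8 bp
  35→50: 15 bp
  50→57: 7 bp
  57→69: 12 bp
  69→79: 10 bp
  79→86: 7 bp
  86→7 (wrap): 93-86+7 = 14 bp

[5,6,7,7,8,9,10,12,14,15]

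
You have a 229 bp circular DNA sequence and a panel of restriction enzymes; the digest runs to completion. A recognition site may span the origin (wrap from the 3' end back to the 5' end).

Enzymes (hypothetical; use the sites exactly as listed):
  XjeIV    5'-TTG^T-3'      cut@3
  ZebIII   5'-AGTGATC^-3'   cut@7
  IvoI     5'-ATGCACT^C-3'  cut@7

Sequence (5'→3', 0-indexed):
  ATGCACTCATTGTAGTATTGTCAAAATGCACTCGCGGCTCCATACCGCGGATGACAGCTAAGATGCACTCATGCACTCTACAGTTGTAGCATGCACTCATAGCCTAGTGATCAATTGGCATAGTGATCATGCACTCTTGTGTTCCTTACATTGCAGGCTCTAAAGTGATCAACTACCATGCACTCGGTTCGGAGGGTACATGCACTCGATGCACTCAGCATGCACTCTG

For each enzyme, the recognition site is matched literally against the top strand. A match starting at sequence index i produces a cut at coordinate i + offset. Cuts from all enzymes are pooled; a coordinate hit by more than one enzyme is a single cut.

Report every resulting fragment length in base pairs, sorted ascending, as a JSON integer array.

[4,5,7,8,8,9,9,10,11,11,12,14,15,16,22,31,37]

Per-enzyme occurrences:
  XjeIV TTGT/3: at [9, 17, 83, 136] ⇒ [12, 20, 86, 139]
  ZebIII AGTGATC/7: at [105, 121, 163] ⇒ [112, 128, 170]
  IvoI ATGCACTC/7: at [0, 25, 62, 70, 90, 128, 177, 199, 208, 219] ⇒ [7, 32, 69, 77, 97, 135, 184, 206, 215, 226]

Pooled cuts: [7, 12, 20, 32, 69, 77, 86, 97, 112, 128, 135, 139, 170, 184, 206, 215, 226]

Fragment lengths:
  7→12: 5 bp
  12→20: 8 bp
  20→32: 12 bp
  32→69: 37 bp
  69→77: 8 bp
  77→86: 9 bp
  86→97: 11 bp
  97→112: 15 bp
  112→128: 16 bp
  128→135: 7 bp
  135→139: 4 bp
  139→170: 31 bp
  170→184: 14 bp
  184→206: 22 bp
  206→215: 9 bp
  215→226: 11 bp
  226→7 (wrap): 229-226+7 = 10 bp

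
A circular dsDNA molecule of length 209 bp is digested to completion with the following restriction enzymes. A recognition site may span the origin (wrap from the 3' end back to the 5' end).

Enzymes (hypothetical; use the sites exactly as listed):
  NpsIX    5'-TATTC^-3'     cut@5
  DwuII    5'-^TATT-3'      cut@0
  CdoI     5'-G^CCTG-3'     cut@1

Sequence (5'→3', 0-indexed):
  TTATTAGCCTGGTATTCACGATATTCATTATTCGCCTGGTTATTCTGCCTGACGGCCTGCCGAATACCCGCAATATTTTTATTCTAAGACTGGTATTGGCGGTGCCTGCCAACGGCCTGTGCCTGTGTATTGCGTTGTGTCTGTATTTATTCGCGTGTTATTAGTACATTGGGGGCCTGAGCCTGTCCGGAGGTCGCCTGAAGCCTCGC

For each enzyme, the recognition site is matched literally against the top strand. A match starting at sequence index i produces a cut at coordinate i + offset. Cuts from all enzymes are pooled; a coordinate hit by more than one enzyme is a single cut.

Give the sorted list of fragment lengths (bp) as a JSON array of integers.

Site scan:
  NpsIX (TATTC, off=5): starts [12, 21, 28, 40, 79, 147] → cuts [17, 26, 33, 45, 84, 152]
  DwuII (TATT, off=0): starts [1, 12, 21, 28, 40, 73, 79, 93, 127, 143, 147, 158] → cuts [1, 12, 21, 28, 40, 73, 79, 93, 127, 143, 147, 158]
  CdoI (GCCTG, off=1): starts [6, 33, 46, 54, 103, 114, 120, 174, 180, 195] → cuts [7, 34, 47, 55, 104, 115, 121, 175, 181, 196]

Pooled cuts: [1, 7, 12, 17, 21, 26, 28, 33, 34, 40, 45, 47, 55, 73, 79, 84, 93, 104, 115, 121, 127, 143, 147, 152, 158, 175, 181, 196]

Fragment lengths:
  1→7: 6 bp
  7→12: 5 bp
  12→17: 5 bp
  17→21: 4 bp
  21→26: 5 bp
  26→28: 2 bp
  28→33: 5 bp
  33→34: 1 bp
  34→40: 6 bp
  40→45: 5 bp
  45→47: 2 bp
  47→55: 8 bp
  55→73: 18 bp
  73→79: 6 bp
  79→84: 5 bp
  84→93: 9 bp
  93→104: 11 bp
  104→115: 11 bp
  115→121: 6 bp
  121→127: 6 bp
  127→143: 16 bp
  143→147: 4 bp
  147→152: 5 bp
  152→158: 6 bp
  158→175: 17 bp
  175→181: 6 bp
  181→196: 15 bp
  196→1 (wrap): 209-196+1 = 14 bp

[1,2,2,4,4,5,5,5,5,5,5,5,6,6,6,6,6,6,6,8,9,11,11,14,15,16,17,18]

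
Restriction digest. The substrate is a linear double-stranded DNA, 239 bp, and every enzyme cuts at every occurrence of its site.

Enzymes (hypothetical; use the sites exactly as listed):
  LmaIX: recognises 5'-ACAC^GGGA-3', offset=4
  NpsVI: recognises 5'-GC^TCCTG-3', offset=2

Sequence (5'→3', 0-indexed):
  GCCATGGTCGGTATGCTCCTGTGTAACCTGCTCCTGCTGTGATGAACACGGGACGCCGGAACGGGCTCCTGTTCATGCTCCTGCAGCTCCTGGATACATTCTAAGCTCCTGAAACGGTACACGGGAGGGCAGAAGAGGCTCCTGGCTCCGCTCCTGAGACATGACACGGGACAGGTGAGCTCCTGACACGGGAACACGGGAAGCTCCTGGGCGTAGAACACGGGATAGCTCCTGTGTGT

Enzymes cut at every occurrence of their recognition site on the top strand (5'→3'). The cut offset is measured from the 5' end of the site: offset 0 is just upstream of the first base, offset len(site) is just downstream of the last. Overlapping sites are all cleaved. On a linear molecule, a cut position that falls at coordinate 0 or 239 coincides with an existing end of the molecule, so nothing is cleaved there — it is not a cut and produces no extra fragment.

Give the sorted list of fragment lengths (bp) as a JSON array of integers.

Per-enzyme occurrences:
  LmaIX ACACGGGA/4: at [45, 118, 163, 185, 193, 217] ⇒ [49, 122, 167, 189, 197, 221]
  NpsVI GCTCCTG/2: at [14, 29, 64, 76, 85, 104, 137, 149, 178, 202, 227] ⇒ [16, 31, 66, 78, 87, 106, 139, 151, 180, 204, 229]

All cut coordinates (distinct, sorted): [16, 31, 49, 66, 78, 87, 106, 122, 139, 151, 167, 180, 189, 197, 204, 221, 229]

Fragments:
  [0,16): 16 bp
  [16,31): 15 bp
  [31,49): 18 bp
  [49,66): 17 bp
  [66,78): 12 bp
  [78,87): 9 bp
  [87,106): 19 bp
  [106,122): 16 bp
  [122,139): 17 bp
  [139,151): 12 bp
  [151,167): 16 bp
  [167,180): 13 bp
  [180,189): 9 bp
  [189,197): 8 bp
  [197,204): 7 bp
  [204,221): 17 bp
  [221,229): 8 bp
  [229,239): 10 bp

[7,8,8,9,9,10,12,12,13,15,16,16,16,17,17,17,18,19]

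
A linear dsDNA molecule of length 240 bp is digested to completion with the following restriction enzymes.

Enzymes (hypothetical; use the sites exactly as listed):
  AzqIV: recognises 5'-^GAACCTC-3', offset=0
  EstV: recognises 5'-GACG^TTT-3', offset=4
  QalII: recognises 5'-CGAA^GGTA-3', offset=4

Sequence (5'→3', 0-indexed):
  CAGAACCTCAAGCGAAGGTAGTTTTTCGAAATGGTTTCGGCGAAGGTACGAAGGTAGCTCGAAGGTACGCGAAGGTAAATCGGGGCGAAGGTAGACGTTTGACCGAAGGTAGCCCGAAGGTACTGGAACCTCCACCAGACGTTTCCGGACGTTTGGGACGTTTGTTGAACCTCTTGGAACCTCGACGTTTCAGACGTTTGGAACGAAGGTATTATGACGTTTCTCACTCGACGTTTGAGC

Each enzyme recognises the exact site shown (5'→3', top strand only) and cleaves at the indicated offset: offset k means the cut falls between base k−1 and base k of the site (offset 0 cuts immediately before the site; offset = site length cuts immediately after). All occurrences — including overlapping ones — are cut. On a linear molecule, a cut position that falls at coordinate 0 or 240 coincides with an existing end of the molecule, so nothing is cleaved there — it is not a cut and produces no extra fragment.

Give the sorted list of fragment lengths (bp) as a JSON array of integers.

Scan for sites:
  AzqIV (GAACCTC, off=0): starts [2, 125, 166, 176] → cuts [2, 125, 166, 176]
  EstV (GACGTTT, off=4): starts [93, 137, 147, 156, 183, 192, 215, 229] → cuts [97, 141, 151, 160, 187, 196, 219, 233]
  QalII (CGAAGGTA, off=4): starts [12, 40, 48, 59, 69, 85, 103, 114, 203] → cuts [16, 44, 52, 63, 73, 89, 107, 118, 207]

Pooled cuts: [2, 16, 44, 52, 63, 73, 89, 97, 107, 118, 125, 141, 151, 160, 166, 176, 187, 196, 207, 219, 233]

Fragment lengths:
  [0,2): 2 bp
  [2,16): 14 bp
  [16,44): 28 bp
  [44,52): 8 bp
  [52,63): 11 bp
  [63,73): 10 bp
  [73,89): 16 bp
  [89,97): 8 bp
  [97,107): 10 bp
  [107,118): 11 bp
  [118,125): 7 bp
  [125,141): 16 bp
  [141,151): 10 bp
  [151,160): 9 bp
  [160,166): 6 bp
  [166,176): 10 bp
  [176,187): 11 bp
  [187,196): 9 bp
  [196,207): 11 bp
  [207,219): 12 bp
  [219,233): 14 bp
  [233,240): 7 bp

[2,6,7,7,8,8,9,9,10,10,10,10,11,11,11,11,12,14,14,16,16,28]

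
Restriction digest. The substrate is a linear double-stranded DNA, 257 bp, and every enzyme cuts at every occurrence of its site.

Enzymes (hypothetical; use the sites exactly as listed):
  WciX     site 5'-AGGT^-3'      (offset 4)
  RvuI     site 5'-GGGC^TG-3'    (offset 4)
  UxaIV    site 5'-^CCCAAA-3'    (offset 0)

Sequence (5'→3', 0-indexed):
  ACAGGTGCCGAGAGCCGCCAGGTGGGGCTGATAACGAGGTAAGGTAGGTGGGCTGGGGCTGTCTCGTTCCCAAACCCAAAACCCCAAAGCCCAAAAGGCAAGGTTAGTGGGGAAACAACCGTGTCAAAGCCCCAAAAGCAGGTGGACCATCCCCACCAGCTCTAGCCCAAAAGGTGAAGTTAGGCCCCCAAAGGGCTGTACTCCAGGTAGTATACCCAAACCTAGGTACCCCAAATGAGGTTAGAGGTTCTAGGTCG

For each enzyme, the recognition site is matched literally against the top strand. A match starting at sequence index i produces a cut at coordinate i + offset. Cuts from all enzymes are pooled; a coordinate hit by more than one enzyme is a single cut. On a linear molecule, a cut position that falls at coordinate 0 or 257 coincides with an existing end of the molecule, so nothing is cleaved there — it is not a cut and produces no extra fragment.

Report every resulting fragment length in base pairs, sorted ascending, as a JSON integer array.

[2,2,4,4,5,5,6,6,6,6,7,7,7,8,9,10,10,11,12,12,12,13,13,15,17,22,26]

Scan for sites:
  WciX (AGGT, off=4): starts [2, 19, 36, 41, 45, 100, 139, 171, 204, 223, 237, 244, 251] → cuts [6, 23, 40, 45, 49, 104, 143, 175, 208, 227, 241, 248, 255]
  RvuI (GGGCTG, off=4): starts [24, 49, 55, 192] → cuts [28, 53, 59, 196]
  UxaIV (CCCAAA, off=0): starts [68, 74, 82, 89, 130, 165, 186, 214, 229] → cuts [68, 74, 82, 89, 130, 165, 186, 214, 229]

All cut coordinates (distinct, sorted): [6, 23, 28, 40, 45, 49, 53, 59, 68, 74, 82, 89, 104, 130, 143, 165, 175, 186, 196, 208, 214, 227, 229, 241, 248, 255]

Fragment lengths:
  [0,6): 6 bp
  [6,23): 17 bp
  [23,28): 5 bp
  [28,40): 12 bp
  [40,45): 5 bp
  [45,49): 4 bp
  [49,53): 4 bp
  [53,59): 6 bp
  [59,68): 9 bp
  [68,74): 6 bp
  [74,82): 8 bp
  [82,89): 7 bp
  [89,104): 15 bp
  [104,130): 26 bp
  [130,143): 13 bp
  [143,165): 22 bp
  [165,175): 10 bp
  [175,186): 11 bp
  [186,196): 10 bp
  [196,208): 12 bp
  [208,214): 6 bp
  [214,227): 13 bp
  [227,229): 2 bp
  [229,241): 12 bp
  [241,248): 7 bp
  [248,255): 7 bp
  [255,257): 2 bp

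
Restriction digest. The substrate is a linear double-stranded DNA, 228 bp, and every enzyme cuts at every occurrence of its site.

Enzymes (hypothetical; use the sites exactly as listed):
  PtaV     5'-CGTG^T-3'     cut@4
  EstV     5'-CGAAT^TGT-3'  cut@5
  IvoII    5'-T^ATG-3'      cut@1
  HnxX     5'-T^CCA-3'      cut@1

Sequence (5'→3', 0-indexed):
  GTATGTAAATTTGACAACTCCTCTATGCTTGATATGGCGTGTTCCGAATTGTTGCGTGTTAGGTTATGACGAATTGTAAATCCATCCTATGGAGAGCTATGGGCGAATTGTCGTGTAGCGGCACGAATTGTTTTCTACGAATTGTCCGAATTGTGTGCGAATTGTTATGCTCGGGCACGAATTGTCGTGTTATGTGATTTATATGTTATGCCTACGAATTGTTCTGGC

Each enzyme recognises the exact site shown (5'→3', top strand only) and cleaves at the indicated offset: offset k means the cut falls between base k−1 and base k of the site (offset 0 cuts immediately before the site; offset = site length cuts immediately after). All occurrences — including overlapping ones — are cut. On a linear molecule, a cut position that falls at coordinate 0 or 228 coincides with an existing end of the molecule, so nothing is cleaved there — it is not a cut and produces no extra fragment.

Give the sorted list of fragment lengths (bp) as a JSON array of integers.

Scan for sites:
  PtaV CGTGT/4: at [37, 54, 111, 185] ⇒ [41, 58, 115, 189]
  EstV CGAATTGT/5: at [44, 69, 103, 123, 137, 146, 157, 177, 214] ⇒ [49, 74, 108, 128, 142, 151, 162, 182, 219]
  IvoII TATG/1: at [1, 23, 32, 64, 87, 97, 165, 190, 201, 206] ⇒ [2, 24, 33, 65, 88, 98, 166, 191, 202, 207]
  HnxX TCCA/1: at [80] ⇒ [81]

All cut coordinates (distinct, sorted): [2, 24, 33, 41, 49, 58, 65, 74, 81, 88, 98, 108, 115, 128, 142, 151, 162, 166, 182, 189, 191, 202, 207, 219]

Fragments:
  [0,2): 2 bp
  [2,24): 22 bp
  [24,33): 9 bp
  [33,41): 8 bp
  [41,49): 8 bp
  [49,58): 9 bp
  [58,65): 7 bp
  [65,74): 9 bp
  [74,81): 7 bp
  [81,88): 7 bp
  [88,98): 10 bp
  [98,108): 10 bp
  [108,115): 7 bp
  [115,128): 13 bp
  [128,142): 14 bp
  [142,151): 9 bp
  [151,162): 11 bp
  [162,166): 4 bp
  [166,182): 16 bp
  [182,189): 7 bp
  [189,191): 2 bp
  [191,202): 11 bp
  [202,207): 5 bp
  [207,219): 12 bp
  [219,228): 9 bp

[2,2,4,5,7,7,7,7,7,8,8,9,9,9,9,9,10,10,11,11,12,13,14,16,22]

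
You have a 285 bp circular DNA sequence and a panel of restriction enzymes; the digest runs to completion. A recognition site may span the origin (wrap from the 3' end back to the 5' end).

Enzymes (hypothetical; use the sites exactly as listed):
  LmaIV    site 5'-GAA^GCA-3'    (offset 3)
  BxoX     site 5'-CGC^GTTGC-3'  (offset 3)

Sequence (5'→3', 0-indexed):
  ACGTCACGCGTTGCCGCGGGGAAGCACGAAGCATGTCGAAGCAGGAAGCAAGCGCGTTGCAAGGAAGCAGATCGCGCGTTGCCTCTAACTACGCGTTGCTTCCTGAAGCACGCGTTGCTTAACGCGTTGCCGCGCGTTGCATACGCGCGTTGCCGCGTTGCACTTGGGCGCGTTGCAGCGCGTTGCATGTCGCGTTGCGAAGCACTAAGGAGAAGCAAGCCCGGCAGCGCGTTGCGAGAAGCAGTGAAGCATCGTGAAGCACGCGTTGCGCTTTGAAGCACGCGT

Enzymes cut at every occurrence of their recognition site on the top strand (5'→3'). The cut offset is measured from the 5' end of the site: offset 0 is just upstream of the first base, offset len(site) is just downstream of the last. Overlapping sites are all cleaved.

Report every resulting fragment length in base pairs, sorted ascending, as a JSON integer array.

Site scan:
  LmaIV GAAGCA/3: at [20, 27, 37, 44, 63, 104, 198, 211, 237, 245, 255, 274] ⇒ [23, 30, 40, 47, 66, 107, 201, 214, 240, 248, 258, 277]
  BxoX CGCGTTGC/3: at [6, 52, 74, 91, 110, 122, 132, 145, 153, 168, 178, 190, 227, 261] ⇒ [9, 55, 77, 94, 113, 125, 135, 148, 156, 171, 181, 193, 230, 264]

All cut coordinates (distinct, sorted): [9, 23, 30, 40, 47, 55, 66, 77, 94, 107, 113, 125, 135, 148, 156, 171, 181, 193, 201, 214, 230, 240, 248, 258, 264, 277]

Fragment lengths:
  9→23: 14 bp
  23→30: 7 bp
  30→40: 10 bp
  40→47: 7 bp
  47→55: 8 bp
  55→66: 11 bp
  66→77: 11 bp
  77→94: 17 bp
  94→107: 13 bp
  107→113: 6 bp
  113→125: 12 bp
  125→135: 10 bp
  135→148: 13 bp
  148→156: 8 bp
  156→171: 15 bp
  171→181: 10 bp
  181→193: 12 bp
  193→201: 8 bp
  201→214: 13 bp
  214→230: 16 bp
  230→240: 10 bp
  240→248: 8 bp
  248→258: 10 bp
  258→264: 6 bp
  264→277: 13 bp
  277→9 (wrap): 285-277+9 = 17 bp

[6,6,7,7,8,8,8,8,10,10,10,10,10,11,11,12,12,13,13,13,13,14,15,16,17,17]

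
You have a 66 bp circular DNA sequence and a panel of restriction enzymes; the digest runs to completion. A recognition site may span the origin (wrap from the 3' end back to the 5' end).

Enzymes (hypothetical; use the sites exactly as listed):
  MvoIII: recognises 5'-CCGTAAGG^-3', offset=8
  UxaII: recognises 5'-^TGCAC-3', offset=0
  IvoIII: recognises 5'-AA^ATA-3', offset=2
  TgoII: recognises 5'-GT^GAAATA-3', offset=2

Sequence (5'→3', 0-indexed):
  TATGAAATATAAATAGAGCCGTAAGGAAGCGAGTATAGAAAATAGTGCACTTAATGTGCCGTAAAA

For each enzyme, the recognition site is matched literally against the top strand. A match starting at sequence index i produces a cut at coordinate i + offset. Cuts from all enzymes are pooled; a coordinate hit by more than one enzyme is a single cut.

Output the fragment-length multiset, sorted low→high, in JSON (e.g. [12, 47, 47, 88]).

[4,6,7,14,15,20]

Site scan:
  MvoIII (CCGTAAGG, off=8): starts [18] → cuts [26]
  UxaII (TGCAC, off=0): starts [45] → cuts [45]
  IvoIII (AAATA, off=2): starts [4, 10, 39, 63] → cuts [6, 12, 41, 65]
  TgoII (GTGAAATA, off=2): no sites

Pooled cuts: [6, 12, 26, 41, 45, 65]

Fragments:
  6→12: 6 bp
  12→26: 14 bp
  26→41: 15 bp
  41→45: 4 bp
  45→65: 20 bp
  65→6 (wrap): 66-65+6 = 7 bp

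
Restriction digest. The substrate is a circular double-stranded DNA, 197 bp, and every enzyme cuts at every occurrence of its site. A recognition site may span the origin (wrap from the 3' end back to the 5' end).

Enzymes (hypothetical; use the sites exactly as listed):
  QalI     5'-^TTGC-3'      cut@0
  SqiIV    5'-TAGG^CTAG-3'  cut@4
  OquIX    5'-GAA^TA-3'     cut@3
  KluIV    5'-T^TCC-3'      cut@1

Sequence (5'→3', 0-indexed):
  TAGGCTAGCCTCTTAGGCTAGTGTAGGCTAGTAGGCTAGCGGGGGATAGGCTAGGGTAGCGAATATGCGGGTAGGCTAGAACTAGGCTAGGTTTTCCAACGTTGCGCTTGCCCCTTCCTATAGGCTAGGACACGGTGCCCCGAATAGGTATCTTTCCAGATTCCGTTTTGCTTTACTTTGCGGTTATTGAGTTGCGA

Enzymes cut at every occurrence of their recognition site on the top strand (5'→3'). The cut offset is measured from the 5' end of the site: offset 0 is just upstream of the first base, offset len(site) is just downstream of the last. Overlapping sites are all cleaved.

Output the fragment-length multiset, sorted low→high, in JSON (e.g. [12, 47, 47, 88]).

Site scan:
  QalI TTGC/0: at [101, 107, 167, 177, 191] ⇒ [101, 107, 167, 177, 191]
  SqiIV TAGGCTAG/4: at [0, 13, 23, 31, 46, 71, 82, 120] ⇒ [4, 17, 27, 35, 50, 75, 86, 124]
  OquIX GAATA/3: at [60, 141] ⇒ [63, 144]
  KluIV TTCC/1: at [93, 114, 153, 160] ⇒ [94, 115, 154, 161]

Pooled cuts: [4, 17, 27, 35, 50, 63, 75, 86, 94, 101, 107, 115, 124, 144, 154, 161, 167, 177, 191]

Fragment lengths:
  4→17: 13 bp
  17→27: 10 bp
  27→35: 8 bp
  35→50: 15 bp
  50→63: 13 bp
  63→75: 12 bp
  75→86: 11 bp
  86→94: 8 bp
  94→101: 7 bp
  101→107: 6 bp
  107→115: 8 bp
  115→124: 9 bp
  124→144: 20 bp
  144→154: 10 bp
  154→161: 7 bp
  161→167: 6 bp
  167→177: 10 bp
  177→191: 14 bp
  191→4 (wrap): 197-191+4 = 10 bp

[6,6,7,7,8,8,8,9,10,10,10,10,11,12,13,13,14,15,20]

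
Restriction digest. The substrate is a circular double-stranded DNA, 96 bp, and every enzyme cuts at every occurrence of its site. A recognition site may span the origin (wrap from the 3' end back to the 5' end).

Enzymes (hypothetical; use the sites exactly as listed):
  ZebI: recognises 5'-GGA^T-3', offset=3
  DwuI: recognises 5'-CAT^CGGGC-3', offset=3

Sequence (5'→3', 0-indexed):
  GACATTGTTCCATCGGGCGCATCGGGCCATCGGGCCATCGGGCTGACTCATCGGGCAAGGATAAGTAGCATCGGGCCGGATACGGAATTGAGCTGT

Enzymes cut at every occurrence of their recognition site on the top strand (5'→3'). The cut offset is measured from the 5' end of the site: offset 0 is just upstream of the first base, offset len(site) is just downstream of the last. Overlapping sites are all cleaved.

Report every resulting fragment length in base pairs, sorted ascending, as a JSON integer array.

[8,8,9,9,10,10,13,29]

Site scan:
  ZebI (GGAT, off=3): starts [58, 77] → cuts [61, 80]
  DwuI (CATCGGGC, off=3): starts [10, 19, 27, 35, 48, 68] → cuts [13, 22, 30, 38, 51, 71]

Pooled cuts: [13, 22, 30, 38, 51, 61, 71, 80]

Fragments:
  13→22: 9 bp
  22→30: 8 bp
  30→38: 8 bp
  38→51: 13 bp
  51→61: 10 bp
  61→71: 10 bp
  71→80: 9 bp
  80→13 (wrap): 96-80+13 = 29 bp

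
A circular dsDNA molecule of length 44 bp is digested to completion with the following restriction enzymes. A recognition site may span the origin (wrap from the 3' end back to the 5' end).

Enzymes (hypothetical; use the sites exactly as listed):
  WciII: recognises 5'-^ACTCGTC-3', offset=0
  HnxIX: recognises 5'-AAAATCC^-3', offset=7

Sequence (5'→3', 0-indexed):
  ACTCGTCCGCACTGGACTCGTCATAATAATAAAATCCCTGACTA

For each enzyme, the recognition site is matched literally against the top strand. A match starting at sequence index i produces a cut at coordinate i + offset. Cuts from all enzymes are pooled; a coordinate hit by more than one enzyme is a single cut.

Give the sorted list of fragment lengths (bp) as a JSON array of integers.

[7,15,22]

Per-enzyme occurrences:
  WciII ACTCGTC/0: at [0, 15] ⇒ [0, 15]
  HnxIX AAAATCC/7: at [30] ⇒ [37]

Pooled cuts: [0, 15, 37]

Fragments:
  0→15: 15 bp
  15→37: 22 bp
  37→0 (wrap): 44-37+0 = 7 bp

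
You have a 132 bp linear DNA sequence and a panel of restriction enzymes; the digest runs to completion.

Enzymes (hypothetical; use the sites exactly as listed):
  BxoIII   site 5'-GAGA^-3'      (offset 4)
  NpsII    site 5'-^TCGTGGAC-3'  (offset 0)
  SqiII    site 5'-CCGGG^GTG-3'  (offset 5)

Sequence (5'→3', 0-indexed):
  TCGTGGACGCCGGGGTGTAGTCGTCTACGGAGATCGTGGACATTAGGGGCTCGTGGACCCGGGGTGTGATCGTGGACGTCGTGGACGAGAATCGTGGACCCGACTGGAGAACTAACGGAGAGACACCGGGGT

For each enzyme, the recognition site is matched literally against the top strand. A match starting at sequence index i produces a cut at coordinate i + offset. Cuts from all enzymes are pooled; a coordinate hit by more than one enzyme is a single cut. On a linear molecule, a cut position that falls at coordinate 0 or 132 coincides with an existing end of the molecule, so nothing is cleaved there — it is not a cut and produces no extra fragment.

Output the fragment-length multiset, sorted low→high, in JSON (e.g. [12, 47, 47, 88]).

Site scan:
  BxoIII GAGA/4: at [29, 86, 106, 117, 119] ⇒ [33, 90, 110, 121, 123]
  NpsII TCGTGGAC/0: at [0, 33, 50, 69, 78, 91] ⇒ [33, 50, 69, 78, 91] (position 0 is a terminus of the linear molecule — no cut)
  SqiII CCGGGGTG/5: at [9, 58] ⇒ [14, 63]

All cut coordinates (distinct, sorted): [14, 33, 50, 63, 69, 78, 90, 91, 110, 121, 123]

Fragments:
  [0,14): 14 bp
  [14,33): 19 bp
  [33,50): 17 bp
  [50,63): 13 bp
  [63,69): 6 bp
  [69,78): 9 bp
  [78,90): 12 bp
  [90,91): 1 bp
  [91,110): 19 bp
  [110,121): 11 bp
  [121,123): 2 bp
  [123,132): 9 bp

[1,2,6,9,9,11,12,13,14,17,19,19]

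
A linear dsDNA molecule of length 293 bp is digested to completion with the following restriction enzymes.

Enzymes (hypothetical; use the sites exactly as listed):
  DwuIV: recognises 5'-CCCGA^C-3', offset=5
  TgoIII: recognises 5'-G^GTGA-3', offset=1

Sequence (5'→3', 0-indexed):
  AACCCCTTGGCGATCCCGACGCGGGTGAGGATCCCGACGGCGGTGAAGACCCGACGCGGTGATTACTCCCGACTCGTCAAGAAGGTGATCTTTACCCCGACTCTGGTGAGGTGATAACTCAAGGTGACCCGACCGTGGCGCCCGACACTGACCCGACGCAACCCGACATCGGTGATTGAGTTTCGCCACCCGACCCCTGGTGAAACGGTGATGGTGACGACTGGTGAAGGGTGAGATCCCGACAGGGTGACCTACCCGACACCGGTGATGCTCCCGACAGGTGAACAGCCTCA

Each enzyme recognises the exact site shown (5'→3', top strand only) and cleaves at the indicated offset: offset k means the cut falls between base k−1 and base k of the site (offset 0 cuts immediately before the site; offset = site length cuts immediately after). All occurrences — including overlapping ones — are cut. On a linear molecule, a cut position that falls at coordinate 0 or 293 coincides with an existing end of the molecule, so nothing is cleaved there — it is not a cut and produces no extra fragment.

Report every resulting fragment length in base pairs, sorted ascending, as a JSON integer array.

Per-enzyme occurrences:
  DwuIV CCCGAC/5: at [14, 32, 49, 67, 95, 127, 140, 151, 161, 188, 237, 254, 272] ⇒ [19, 37, 54, 72, 100, 132, 145, 156, 166, 193, 242, 259, 277]
  TgoIII GGTGA/1: at [23, 41, 57, 83, 104, 109, 122, 170, 198, 206, 212, 222, 229, 245, 263, 279] ⇒ [24, 42, 58, 84, 105, 110, 123, 171, 199, 207, 213, 223, 230, 246, 264, 280]

All cut coordinates (distinct, sorted): [19, 24, 37, 42, 54, 58, 72, 84, 100, 105, 110, 123, 132, 145, 156, 166, 171, 193, 199, 207, 213, 223, 230, 242, 246, 259, 264, 277, 280]

Fragments:
  [0,19): 19 bp
  [19,24): 5 bp
  [24,37): 13 bp
  [37,42): 5 bp
  [42,54): 12 bp
  [54,58): 4 bp
  [58,72): 14 bp
  [72,84): 12 bp
  [84,100): 16 bp
  [100,105): 5 bp
  [105,110): 5 bp
  [110,123): 13 bp
  [123,132): 9 bp
  [132,145): 13 bp
  [145,156): 11 bp
  [156,166): 10 bp
  [166,171): 5 bp
  [171,193): 22 bp
  [193,199): 6 bp
  [199,207): 8 bp
  [207,213): 6 bp
  [213,223): 10 bp
  [223,230): 7 bp
  [230,242): 12 bp
  [242,246): 4 bp
  [246,259): 13 bp
  [259,264): 5 bp
  [264,277): 13 bp
  [277,280): 3 bp
  [280,293): 13 bp

[3,4,4,5,5,5,5,5,5,6,6,7,8,9,10,10,11,12,12,12,13,13,13,13,13,13,14,16,19,22]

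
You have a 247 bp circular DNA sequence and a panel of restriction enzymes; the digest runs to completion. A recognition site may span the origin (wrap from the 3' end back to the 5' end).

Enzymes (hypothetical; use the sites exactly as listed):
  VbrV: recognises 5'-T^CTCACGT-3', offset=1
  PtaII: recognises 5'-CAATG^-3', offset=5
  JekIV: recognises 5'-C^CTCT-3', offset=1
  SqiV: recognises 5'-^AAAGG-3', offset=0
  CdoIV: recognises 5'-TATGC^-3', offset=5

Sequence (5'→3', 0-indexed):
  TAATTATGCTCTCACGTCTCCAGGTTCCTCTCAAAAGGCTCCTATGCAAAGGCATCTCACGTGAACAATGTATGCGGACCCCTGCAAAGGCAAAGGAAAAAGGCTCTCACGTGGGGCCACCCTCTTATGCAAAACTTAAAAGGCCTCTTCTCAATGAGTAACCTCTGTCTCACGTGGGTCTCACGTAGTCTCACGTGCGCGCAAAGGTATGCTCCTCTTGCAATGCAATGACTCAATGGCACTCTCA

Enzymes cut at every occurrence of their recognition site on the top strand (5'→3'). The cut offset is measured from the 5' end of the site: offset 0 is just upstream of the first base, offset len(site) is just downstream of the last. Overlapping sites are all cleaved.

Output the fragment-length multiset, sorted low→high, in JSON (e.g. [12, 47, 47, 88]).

[1,2,5,5,6,6,6,6,6,7,7,8,8,8,9,10,10,10,11,11,12,13,14,15,16,17,18]

Scan for sites:
  VbrV (TCTCACGT, off=1): starts [9, 54, 104, 167, 178, 188] → cuts [10, 55, 105, 168, 179, 189]
  PtaII (CAATG, off=5): starts [65, 151, 220, 225, 233] → cuts [70, 156, 225, 230, 238]
  JekIV (CCTCT, off=1): starts [26, 120, 143, 161, 213] → cuts [27, 121, 144, 162, 214]
  SqiV (AAAGG, off=0): starts [33, 47, 85, 91, 98, 138, 202] → cuts [33, 47, 85, 91, 98, 138, 202]
  CdoIV (TATGC, off=5): starts [4, 42, 70, 125, 207] → cuts [9, 47, 75, 130, 212]

Pooled cuts: [9, 10, 27, 33, 47, 55, 70, 75, 85, 91, 98, 105, 121, 130, 138, 144, 156, 162, 168, 179, 189, 202, 212, 214, 225, 230, 238]

Fragments:
  9→10: 1 bp
  10→27: 17 bp
  27→33: 6 bp
  33→47: 14 bp
  47→55: 8 bp
  55→70: 15 bp
  70→75: 5 bp
  75→85: 10 bp
  85→91: 6 bp
  91→98: 7 bp
  98→105: 7 bp
  105→121: 16 bp
  121→130: 9 bp
  130→138: 8 bp
  138→144: 6 bp
  144→156: 12 bp
  156→162: 6 bp
  162→168: 6 bp
  168→179: 11 bp
  179→189: 10 bp
  189→202: 13 bp
  202→212: 10 bp
  212→214: 2 bp
  214→225: 11 bp
  225→230: 5 bp
  230→238: 8 bp
  238→9 (wrap): 247-238+9 = 18 bp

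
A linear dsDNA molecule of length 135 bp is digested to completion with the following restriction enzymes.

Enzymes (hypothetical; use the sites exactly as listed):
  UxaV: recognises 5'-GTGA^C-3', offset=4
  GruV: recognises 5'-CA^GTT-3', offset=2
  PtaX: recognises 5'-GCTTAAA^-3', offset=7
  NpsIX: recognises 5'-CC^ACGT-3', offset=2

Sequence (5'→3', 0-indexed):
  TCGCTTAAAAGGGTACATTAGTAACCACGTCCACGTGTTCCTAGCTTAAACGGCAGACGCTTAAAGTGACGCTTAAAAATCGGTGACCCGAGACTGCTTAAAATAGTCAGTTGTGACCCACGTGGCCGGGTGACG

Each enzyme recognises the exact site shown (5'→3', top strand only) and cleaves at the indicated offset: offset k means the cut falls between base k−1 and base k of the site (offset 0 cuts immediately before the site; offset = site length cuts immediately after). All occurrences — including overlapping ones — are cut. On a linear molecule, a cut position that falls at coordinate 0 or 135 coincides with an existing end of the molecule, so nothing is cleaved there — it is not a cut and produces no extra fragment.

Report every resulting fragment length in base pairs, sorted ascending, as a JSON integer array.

Scan for sites:
  UxaV (GTGAC, off=4): starts [65, 82, 112, 129] → cuts [69, 86, 116, 133]
  GruV (CAGTT, off=2): starts [107] → cuts [109]
  PtaX (GCTTAAA, off=7): starts [2, 43, 58, 70, 95] → cuts [9, 50, 65, 77, 102]
  NpsIX (CCACGT, off=2): starts [24, 30, 117] → cuts [26, 32, 119]

All cut coordinates (distinct, sorted): [9, 26, 32, 50, 65, 69, 77, 86, 102, 109, 116, 119, 133]

Fragments:
  [0,9): 9 bp
  [9,26): 17 bp
  [26,32): 6 bp
  [32,50): 18 bp
  [50,65): 15 bp
  [65,69): 4 bp
  [69,77): 8 bp
  [77,86): 9 bp
  [86,102): 16 bp
  [102,109): 7 bp
  [109,116): 7 bp
  [116,119): 3 bp
  [119,133): 14 bp
  [133,135): 2 bp

[2,3,4,6,7,7,8,9,9,14,15,16,17,18]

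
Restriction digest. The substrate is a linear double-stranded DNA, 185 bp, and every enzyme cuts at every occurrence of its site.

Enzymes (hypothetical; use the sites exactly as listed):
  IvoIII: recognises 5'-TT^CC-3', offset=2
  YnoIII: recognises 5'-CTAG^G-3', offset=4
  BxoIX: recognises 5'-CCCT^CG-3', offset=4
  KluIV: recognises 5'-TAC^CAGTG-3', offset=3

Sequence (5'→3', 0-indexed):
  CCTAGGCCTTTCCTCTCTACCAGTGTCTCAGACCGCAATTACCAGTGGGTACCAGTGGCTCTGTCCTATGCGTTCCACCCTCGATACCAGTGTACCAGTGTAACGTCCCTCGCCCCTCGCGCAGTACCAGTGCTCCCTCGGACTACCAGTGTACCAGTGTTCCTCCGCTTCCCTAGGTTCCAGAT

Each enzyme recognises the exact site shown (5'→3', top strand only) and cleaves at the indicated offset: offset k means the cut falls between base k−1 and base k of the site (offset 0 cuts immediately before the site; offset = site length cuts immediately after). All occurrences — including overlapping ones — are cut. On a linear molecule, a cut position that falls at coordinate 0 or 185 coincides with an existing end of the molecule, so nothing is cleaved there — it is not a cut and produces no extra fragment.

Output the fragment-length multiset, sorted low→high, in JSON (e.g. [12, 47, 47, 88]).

Per-enzyme occurrences:
  IvoIII (TTCC, off=2): starts [9, 72, 159, 168, 177] → cuts [11, 74, 161, 170, 179]
  YnoIII (CTAGG, off=4): starts [1, 172] → cuts [5, 176]
  BxoIX (CCCTCG, off=4): starts [77, 106, 113, 134] → cuts [81, 110, 117, 138]
  KluIV (TACCAGTG, off=3): starts [17, 39, 49, 84, 92, 124, 143, 151] → cuts [20, 42, 52, 87, 95, 127, 146, 154]

Pooled cuts: [5, 11, 20, 42, 52, 74, 81, 87, 95, 110, 117, 127, 138, 146, 154, 161, 170, 176, 179]

Fragments:
  [0,5): 5 bp
  [5,11): 6 bp
  [11,20): 9 bp
  [20,42): 22 bp
  [42,52): 10 bp
  [52,74): 22 bp
  [74,81): 7 bp
  [81,87): 6 bp
  [87,95): 8 bp
  [95,110): 15 bp
  [110,117): 7 bp
  [117,127): 10 bp
  [127,138): 11 bp
  [138,146): 8 bp
  [146,154): 8 bp
  [154,161): 7 bp
  [161,170): 9 bp
  [170,176): 6 bp
  [176,179): 3 bp
  [179,185): 6 bp

[3,5,6,6,6,6,7,7,7,8,8,8,9,9,10,10,11,15,22,22]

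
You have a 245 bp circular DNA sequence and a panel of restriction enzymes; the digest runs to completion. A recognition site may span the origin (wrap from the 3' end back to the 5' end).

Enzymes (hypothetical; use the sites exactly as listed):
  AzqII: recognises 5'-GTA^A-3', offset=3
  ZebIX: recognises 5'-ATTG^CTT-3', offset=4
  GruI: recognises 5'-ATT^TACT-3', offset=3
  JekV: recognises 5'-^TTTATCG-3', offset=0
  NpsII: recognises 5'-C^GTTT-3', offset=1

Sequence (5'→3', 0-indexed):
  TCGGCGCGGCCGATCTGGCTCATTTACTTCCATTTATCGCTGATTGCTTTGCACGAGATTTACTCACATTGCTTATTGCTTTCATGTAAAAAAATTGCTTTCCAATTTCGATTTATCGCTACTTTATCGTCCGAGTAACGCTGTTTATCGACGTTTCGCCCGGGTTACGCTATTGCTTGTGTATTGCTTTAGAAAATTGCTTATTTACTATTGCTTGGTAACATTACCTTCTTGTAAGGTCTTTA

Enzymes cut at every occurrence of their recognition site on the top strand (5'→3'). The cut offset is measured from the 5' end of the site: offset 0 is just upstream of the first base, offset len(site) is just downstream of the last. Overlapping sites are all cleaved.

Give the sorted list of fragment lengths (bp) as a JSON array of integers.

Per-enzyme occurrences:
  AzqII GTAA/3: at [85, 134, 217, 233] ⇒ [88, 137, 220, 236]
  ZebIX ATTGCTT/4: at [42, 67, 74, 93, 171, 182, 195, 209] ⇒ [46, 71, 78, 97, 175, 186, 199, 213]
  GruI ATTTACT/3: at [21, 57, 202] ⇒ [24, 60, 205]
  JekV TTTATCG/0: at [32, 111, 122, 143, 241] ⇒ [32, 111, 122, 143, 241]
  NpsII CGTTT/1: at [151] ⇒ [152]

Pooled cuts: [24, 32, 46, 60, 71, 78, 88, 97, 111, 122, 137, 143, 152, 175, 186, 199, 205, 213, 220, 236, 241]

Fragments:
  24→32: 8 bp
  32→46: 14 bp
  46→60: 14 bp
  60→71: 11 bp
  71→78: 7 bp
  78→88: 10 bp
  88→97: 9 bp
  97→111: 14 bp
  111→122: 11 bp
  122→137: 15 bp
  137→143: 6 bp
  143→152: 9 bp
  152→175: 23 bp
  175→186: 11 bp
  186→199: 13 bp
  199→205: 6 bp
  205→213: 8 bp
  213→220: 7 bp
  220→236: 16 bp
  236→241: 5 bp
  241→24 (wrap): 245-241+24 = 28 bp

[5,6,6,7,7,8,8,9,9,10,11,11,11,13,14,14,14,15,16,23,28]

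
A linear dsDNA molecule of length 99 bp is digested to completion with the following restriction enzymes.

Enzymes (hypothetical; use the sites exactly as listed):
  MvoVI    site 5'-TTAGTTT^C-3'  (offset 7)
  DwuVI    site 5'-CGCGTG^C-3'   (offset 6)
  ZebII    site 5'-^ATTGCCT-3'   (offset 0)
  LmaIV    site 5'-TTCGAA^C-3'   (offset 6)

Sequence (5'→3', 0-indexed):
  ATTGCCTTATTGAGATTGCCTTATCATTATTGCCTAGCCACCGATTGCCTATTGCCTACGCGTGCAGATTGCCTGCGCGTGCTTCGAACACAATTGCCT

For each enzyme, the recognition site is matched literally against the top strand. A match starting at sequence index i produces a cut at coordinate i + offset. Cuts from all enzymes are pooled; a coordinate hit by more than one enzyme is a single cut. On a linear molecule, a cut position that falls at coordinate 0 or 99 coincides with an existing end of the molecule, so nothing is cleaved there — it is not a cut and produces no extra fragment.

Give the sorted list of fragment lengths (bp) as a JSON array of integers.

Site scan:
  MvoVI (TTAGTTTC, off=7): no sites
  DwuVI CGCGTGC/6: at [58, 75] ⇒ [64, 81]
  ZebII ATTGCCT/0: at [0, 14, 28, 43, 50, 67, 92] ⇒ [14, 28, 43, 50, 67, 92] (position 0 is a terminus of the linear molecule — no cut)
  LmaIV TTCGAAC/6: at [82] ⇒ [88]

Pooled cuts: [14, 28, 43, 50, 64, 67, 81, 88, 92]

Fragment lengths:
  [0,14): 14 bp
  [14,28): 14 bp
  [28,43): 15 bp
  [43,50): 7 bp
  [50,64): 14 bp
  [64,67): 3 bp
  [67,81): 14 bp
  [81,88): 7 bp
  [88,92): 4 bp
  [92,99): 7 bp

[3,4,7,7,7,14,14,14,14,15]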